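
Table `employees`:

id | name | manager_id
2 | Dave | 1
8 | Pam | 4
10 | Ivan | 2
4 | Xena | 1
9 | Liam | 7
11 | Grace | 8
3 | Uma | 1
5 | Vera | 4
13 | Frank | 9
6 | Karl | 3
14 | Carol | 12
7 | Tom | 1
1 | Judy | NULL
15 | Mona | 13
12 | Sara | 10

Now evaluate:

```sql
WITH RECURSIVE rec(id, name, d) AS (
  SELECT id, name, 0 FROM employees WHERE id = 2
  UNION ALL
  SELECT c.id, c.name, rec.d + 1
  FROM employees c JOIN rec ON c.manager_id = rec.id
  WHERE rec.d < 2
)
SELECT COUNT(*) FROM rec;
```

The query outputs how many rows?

Base: id=2 (Dave) at d 0.
Iteration 1: rows with manager_id in {2} -> Ivan (id 10, d 1).
Iteration 2: rows with manager_id in {10} -> Sara (id 12, d 2).
Iteration 3: d < 2 fails for all current rows; recursion stops.
Total rows emitted: 3.

3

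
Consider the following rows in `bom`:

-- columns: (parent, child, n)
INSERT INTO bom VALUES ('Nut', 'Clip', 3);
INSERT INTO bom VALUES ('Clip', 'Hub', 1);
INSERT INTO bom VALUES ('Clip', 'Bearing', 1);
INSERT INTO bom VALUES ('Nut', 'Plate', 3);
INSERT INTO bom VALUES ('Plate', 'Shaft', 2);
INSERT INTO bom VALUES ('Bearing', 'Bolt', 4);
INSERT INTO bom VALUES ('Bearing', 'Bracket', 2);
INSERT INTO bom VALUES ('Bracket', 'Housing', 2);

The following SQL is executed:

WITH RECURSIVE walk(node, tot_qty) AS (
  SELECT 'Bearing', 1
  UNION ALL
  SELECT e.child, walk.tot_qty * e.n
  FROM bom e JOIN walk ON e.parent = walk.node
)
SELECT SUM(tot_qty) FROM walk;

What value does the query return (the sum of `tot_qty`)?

11

Base: (Bearing, tot_qty=1).
Iteration 1: components of {Bearing} -> Bolt = 1*4 = 4, Bracket = 1*2 = 2.
Iteration 2: components of {Bolt,Bracket} -> Housing = 2*2 = 4.
Iteration 3: no further components; recursion stops.
SUM(tot_qty) = 1 + 4 + 2 + 4 = 11.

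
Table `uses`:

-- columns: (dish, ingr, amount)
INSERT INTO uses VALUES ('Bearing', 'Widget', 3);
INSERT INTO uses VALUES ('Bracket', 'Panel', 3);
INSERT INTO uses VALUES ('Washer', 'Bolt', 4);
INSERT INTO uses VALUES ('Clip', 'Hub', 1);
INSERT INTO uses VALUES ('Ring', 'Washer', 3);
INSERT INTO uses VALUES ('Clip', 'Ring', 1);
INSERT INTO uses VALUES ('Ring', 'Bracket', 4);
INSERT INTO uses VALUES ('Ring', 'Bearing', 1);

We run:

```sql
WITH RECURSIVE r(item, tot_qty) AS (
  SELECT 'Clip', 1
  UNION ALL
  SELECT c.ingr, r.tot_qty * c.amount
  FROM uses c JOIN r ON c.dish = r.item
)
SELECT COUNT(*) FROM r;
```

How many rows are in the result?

Base: (Clip, tot_qty=1).
Iteration 1: components of {Clip} -> Hub = 1*1 = 1, Ring = 1*1 = 1.
Iteration 2: components of {Hub,Ring} -> Bearing = 1*1 = 1, Bracket = 1*4 = 4, Washer = 1*3 = 3.
Iteration 3: components of {Bearing,Bracket,Washer} -> Bolt = 3*4 = 12, Panel = 4*3 = 12, Widget = 1*3 = 3.
Iteration 4: no further components; recursion stops.
Total rows emitted: 9.

9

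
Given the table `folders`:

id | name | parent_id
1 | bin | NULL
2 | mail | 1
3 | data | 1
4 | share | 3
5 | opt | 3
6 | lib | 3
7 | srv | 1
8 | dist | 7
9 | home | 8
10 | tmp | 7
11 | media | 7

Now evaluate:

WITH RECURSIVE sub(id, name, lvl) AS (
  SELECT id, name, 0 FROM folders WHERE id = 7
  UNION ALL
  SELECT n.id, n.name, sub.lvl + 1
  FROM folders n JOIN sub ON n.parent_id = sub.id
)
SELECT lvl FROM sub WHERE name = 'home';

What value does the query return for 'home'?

2

Base: id=7 (srv) at lvl 0.
Iteration 1: rows with parent_id in {7} -> dist (id 8, lvl 1), tmp (id 10, lvl 1), media (id 11, lvl 1).
Iteration 2: rows with parent_id in {8,10,11} -> home (id 9, lvl 2).
Iteration 3: no rows with parent_id in {9}; recursion stops.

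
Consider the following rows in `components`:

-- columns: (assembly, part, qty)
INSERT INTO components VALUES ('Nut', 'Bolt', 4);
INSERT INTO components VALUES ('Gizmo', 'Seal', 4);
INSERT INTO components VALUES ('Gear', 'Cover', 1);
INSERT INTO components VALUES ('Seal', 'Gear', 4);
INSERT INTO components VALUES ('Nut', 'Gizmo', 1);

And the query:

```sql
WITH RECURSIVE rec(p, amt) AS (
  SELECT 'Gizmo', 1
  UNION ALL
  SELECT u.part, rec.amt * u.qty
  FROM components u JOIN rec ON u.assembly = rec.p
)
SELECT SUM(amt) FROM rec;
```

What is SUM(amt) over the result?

37

Base: (Gizmo, amt=1).
Iteration 1: components of {Gizmo} -> Seal = 1*4 = 4.
Iteration 2: components of {Seal} -> Gear = 4*4 = 16.
Iteration 3: components of {Gear} -> Cover = 16*1 = 16.
Iteration 4: no further components; recursion stops.
SUM(amt) = 1 + 4 + 16 + 16 = 37.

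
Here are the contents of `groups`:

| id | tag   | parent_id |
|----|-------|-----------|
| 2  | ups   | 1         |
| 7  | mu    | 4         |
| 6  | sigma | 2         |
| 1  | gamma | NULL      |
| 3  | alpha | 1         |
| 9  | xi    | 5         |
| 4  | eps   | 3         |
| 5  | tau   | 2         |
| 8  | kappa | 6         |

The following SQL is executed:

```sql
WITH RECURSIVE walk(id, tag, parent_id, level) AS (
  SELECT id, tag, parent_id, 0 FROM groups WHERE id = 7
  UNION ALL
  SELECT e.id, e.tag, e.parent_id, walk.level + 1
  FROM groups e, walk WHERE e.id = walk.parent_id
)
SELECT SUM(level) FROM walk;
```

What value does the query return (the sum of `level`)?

Base: id=7 (mu), parent_id=4, level 0.
Iteration 1: join on id=4 -> eps (id 4, parent_id=3, level 1).
Iteration 2: join on id=3 -> alpha (id 3, parent_id=1, level 2).
Iteration 3: join on id=1 -> gamma (id 1, parent_id=NULL, level 3).
Iteration 4: parent_id is NULL; no match; recursion stops.
SUM(level) = 0 + 1 + 2 + 3 = 6.

6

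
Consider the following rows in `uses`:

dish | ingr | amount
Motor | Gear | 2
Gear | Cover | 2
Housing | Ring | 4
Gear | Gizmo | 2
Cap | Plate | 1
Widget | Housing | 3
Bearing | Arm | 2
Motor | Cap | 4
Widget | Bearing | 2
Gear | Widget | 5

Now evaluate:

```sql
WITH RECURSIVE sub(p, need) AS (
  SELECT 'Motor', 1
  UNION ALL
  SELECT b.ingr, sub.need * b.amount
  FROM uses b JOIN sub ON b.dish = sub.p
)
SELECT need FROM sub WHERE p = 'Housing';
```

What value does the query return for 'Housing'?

30

Base: (Motor, need=1).
Iteration 1: components of {Motor} -> Cap = 1*4 = 4, Gear = 1*2 = 2.
Iteration 2: components of {Cap,Gear} -> Cover = 2*2 = 4, Gizmo = 2*2 = 4, Plate = 4*1 = 4, Widget = 2*5 = 10.
Iteration 3: components of {Cover,Gizmo,Plate,Widget} -> Bearing = 10*2 = 20, Housing = 10*3 = 30.
Iteration 4: components of {Bearing,Housing} -> Arm = 20*2 = 40, Ring = 30*4 = 120.
Iteration 5: no further components; recursion stops.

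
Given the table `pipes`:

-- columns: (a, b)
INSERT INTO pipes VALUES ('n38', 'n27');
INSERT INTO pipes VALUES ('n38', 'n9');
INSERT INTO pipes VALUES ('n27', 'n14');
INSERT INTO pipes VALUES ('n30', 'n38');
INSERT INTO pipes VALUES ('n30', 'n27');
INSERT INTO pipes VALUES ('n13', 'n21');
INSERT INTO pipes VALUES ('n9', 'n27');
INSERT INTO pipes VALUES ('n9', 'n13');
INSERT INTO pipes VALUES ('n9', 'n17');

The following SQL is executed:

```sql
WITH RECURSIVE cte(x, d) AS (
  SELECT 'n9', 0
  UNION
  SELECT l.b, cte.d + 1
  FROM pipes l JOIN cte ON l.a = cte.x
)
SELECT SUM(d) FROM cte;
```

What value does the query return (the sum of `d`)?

Base: (n9, d=0).
Iteration 1: edges from {n9} -> (n13, d=1), (n17, d=1), (n27, d=1).
Iteration 2: edges from {n13,n17,n27} -> (n14, d=2), (n21, d=2).
Iteration 3: no outgoing edges from {n14,n21}; recursion stops.
SUM(d) = 0 + 1 + 1 + 1 + 2 + 2 = 7.

7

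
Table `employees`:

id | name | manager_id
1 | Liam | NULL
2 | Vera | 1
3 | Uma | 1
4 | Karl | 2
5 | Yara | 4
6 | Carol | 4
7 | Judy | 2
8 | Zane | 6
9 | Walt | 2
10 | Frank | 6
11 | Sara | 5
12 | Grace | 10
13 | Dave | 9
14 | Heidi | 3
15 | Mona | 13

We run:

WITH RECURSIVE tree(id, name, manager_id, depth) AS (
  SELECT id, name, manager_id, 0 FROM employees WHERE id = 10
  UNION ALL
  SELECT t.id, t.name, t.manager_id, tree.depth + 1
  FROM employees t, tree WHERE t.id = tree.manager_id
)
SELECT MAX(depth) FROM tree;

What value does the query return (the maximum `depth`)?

4

Base: id=10 (Frank), manager_id=6, depth 0.
Iteration 1: join on id=6 -> Carol (id 6, manager_id=4, depth 1).
Iteration 2: join on id=4 -> Karl (id 4, manager_id=2, depth 2).
Iteration 3: join on id=2 -> Vera (id 2, manager_id=1, depth 3).
Iteration 4: join on id=1 -> Liam (id 1, manager_id=NULL, depth 4).
Iteration 5: manager_id is NULL; no match; recursion stops.
depth values: 0, 1, 2, 3, 4; the maximum is 4.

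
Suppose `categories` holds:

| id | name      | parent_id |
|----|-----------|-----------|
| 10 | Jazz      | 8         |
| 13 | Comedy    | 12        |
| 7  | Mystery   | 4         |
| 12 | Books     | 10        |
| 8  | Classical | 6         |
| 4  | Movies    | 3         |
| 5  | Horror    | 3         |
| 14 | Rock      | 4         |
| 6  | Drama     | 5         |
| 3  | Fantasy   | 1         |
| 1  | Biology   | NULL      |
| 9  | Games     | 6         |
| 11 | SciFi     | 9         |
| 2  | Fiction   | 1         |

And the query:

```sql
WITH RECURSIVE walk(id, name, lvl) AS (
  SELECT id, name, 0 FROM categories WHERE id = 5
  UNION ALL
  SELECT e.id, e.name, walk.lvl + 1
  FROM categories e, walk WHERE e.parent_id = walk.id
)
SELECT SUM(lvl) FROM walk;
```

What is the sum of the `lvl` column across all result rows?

20

Base: id=5 (Horror) at lvl 0.
Iteration 1: rows with parent_id in {5} -> Drama (id 6, lvl 1).
Iteration 2: rows with parent_id in {6} -> Classical (id 8, lvl 2), Games (id 9, lvl 2).
Iteration 3: rows with parent_id in {8,9} -> Jazz (id 10, lvl 3), SciFi (id 11, lvl 3).
Iteration 4: rows with parent_id in {10,11} -> Books (id 12, lvl 4).
Iteration 5: rows with parent_id in {12} -> Comedy (id 13, lvl 5).
Iteration 6: no rows with parent_id in {13}; recursion stops.
SUM(lvl) = 0 + 1 + 2 + 2 + 3 + 3 + 4 + 5 = 20.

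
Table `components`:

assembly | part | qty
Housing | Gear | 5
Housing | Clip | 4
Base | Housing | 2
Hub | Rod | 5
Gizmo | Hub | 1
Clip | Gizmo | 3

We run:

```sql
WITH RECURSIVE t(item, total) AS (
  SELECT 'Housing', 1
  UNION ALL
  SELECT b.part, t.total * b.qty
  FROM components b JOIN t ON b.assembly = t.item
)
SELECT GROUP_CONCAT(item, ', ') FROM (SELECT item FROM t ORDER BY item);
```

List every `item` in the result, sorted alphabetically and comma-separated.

Clip, Gear, Gizmo, Housing, Hub, Rod

Base: (Housing, total=1).
Iteration 1: components of {Housing} -> Clip = 1*4 = 4, Gear = 1*5 = 5.
Iteration 2: components of {Clip,Gear} -> Gizmo = 4*3 = 12.
Iteration 3: components of {Gizmo} -> Hub = 12*1 = 12.
Iteration 4: components of {Hub} -> Rod = 12*5 = 60.
Iteration 5: no further components; recursion stops.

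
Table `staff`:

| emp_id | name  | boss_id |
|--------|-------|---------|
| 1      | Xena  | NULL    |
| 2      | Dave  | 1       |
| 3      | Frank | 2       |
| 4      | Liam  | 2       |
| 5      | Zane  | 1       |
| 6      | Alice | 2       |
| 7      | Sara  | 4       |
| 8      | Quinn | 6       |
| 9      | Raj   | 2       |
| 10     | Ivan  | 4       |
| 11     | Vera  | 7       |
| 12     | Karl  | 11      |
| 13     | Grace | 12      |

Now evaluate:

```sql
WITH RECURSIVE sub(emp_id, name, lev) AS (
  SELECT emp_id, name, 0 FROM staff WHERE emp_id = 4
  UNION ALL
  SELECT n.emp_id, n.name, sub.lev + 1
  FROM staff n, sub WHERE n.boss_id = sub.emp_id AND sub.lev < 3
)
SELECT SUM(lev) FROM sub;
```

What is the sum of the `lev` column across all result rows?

Base: emp_id=4 (Liam) at lev 0.
Iteration 1: rows with boss_id in {4} -> Sara (id 7, lev 1), Ivan (id 10, lev 1).
Iteration 2: rows with boss_id in {7,10} -> Vera (id 11, lev 2).
Iteration 3: rows with boss_id in {11} -> Karl (id 12, lev 3).
Iteration 4: lev < 3 fails for all current rows; recursion stops.
SUM(lev) = 0 + 1 + 1 + 2 + 3 = 7.

7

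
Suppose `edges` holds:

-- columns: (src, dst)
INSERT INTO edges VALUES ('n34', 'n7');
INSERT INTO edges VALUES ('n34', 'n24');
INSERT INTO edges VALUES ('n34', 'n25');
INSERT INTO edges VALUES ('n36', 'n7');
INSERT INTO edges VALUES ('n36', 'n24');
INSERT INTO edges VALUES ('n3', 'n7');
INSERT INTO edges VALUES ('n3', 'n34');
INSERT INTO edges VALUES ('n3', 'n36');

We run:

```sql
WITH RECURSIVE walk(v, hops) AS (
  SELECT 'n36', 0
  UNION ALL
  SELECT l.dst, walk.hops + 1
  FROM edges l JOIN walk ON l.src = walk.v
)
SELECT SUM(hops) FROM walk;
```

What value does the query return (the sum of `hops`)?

2

Base: (n36, hops=0).
Iteration 1: edges from {n36} -> (n24, hops=1), (n7, hops=1).
Iteration 2: no outgoing edges from {n24,n7}; recursion stops.
SUM(hops) = 0 + 1 + 1 = 2.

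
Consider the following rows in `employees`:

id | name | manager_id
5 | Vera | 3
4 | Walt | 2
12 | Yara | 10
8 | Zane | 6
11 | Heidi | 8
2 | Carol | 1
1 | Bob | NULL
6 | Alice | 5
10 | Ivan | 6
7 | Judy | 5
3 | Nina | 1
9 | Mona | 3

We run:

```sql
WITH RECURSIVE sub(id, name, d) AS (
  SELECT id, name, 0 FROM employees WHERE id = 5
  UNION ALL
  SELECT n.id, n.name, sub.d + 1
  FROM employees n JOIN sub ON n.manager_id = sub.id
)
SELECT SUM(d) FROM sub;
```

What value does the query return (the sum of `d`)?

12

Base: id=5 (Vera) at d 0.
Iteration 1: rows with manager_id in {5} -> Alice (id 6, d 1), Judy (id 7, d 1).
Iteration 2: rows with manager_id in {6,7} -> Zane (id 8, d 2), Ivan (id 10, d 2).
Iteration 3: rows with manager_id in {8,10} -> Heidi (id 11, d 3), Yara (id 12, d 3).
Iteration 4: no rows with manager_id in {11,12}; recursion stops.
SUM(d) = 0 + 1 + 1 + 2 + 2 + 3 + 3 = 12.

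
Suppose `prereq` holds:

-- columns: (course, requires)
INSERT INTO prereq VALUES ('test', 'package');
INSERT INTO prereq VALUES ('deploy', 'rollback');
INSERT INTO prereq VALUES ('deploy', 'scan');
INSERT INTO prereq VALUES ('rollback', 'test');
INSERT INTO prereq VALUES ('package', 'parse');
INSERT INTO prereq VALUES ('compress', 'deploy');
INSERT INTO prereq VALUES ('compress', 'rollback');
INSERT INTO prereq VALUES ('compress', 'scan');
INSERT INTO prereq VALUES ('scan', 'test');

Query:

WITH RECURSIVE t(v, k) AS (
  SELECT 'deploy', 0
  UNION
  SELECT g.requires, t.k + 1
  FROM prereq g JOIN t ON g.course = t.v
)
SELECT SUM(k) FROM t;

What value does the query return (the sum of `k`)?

Base: (deploy, k=0).
Iteration 1: edges from {deploy} -> (rollback, k=1), (scan, k=1).
Iteration 2: edges from {rollback,scan} -> (test, k=2). [UNION drops 1 duplicate row(s)]
Iteration 3: edges from {test} -> (package, k=3).
Iteration 4: edges from {package} -> (parse, k=4).
Iteration 5: no outgoing edges from {parse}; recursion stops.
SUM(k) = 0 + 1 + 1 + 2 + 3 + 4 = 11.

11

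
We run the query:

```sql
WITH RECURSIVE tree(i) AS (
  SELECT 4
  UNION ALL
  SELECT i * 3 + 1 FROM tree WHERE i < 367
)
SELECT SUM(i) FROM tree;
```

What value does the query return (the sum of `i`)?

Base: i=4.
Iteration 1: 4 < 367 holds -> i = 4 * 3 + 1 = 13.
Iteration 2: 13 < 367 holds -> i = 13 * 3 + 1 = 40.
Iteration 3: 40 < 367 holds -> i = 40 * 3 + 1 = 121.
Iteration 4: 121 < 367 holds -> i = 121 * 3 + 1 = 364.
Iteration 5: 364 < 367 holds -> i = 364 * 3 + 1 = 1093.
Iteration 6: 1093 < 367 fails; recursion stops.
SUM(i) = 4 + 13 + 40 + 121 + 364 + 1093 = 1635.

1635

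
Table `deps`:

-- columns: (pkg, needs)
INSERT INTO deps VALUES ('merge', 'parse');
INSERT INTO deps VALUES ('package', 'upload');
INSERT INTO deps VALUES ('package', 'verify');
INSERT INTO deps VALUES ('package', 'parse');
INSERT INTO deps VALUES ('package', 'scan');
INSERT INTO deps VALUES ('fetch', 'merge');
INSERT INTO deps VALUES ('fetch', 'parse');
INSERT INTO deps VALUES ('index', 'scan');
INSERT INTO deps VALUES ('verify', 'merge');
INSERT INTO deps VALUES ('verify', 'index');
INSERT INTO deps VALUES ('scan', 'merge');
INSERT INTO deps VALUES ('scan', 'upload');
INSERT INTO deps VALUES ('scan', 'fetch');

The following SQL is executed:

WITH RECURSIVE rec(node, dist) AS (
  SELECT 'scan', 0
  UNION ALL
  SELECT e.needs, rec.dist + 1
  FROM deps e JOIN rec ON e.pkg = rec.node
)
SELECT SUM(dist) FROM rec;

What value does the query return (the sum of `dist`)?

Base: (scan, dist=0).
Iteration 1: edges from {scan} -> (fetch, dist=1), (merge, dist=1), (upload, dist=1).
Iteration 2: edges from {fetch,merge,upload} -> (merge, dist=2), (parse, dist=2) x2. [UNION ALL keeps all 3 new rows, including repeats]
Iteration 3: edges from {merge,parse} -> (parse, dist=3).
Iteration 4: no outgoing edges from {parse}; recursion stops.
SUM(dist) = 0 + 1 + 1 + 1 + 2 + 2 + 2 + 3 = 12.

12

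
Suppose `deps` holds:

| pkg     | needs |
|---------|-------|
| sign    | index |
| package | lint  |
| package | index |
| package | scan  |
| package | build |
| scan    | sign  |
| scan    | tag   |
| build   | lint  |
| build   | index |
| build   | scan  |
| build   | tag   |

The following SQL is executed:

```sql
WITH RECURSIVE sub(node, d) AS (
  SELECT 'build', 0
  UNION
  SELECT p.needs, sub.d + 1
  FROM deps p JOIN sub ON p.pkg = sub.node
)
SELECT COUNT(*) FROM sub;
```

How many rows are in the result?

Base: (build, d=0).
Iteration 1: edges from {build} -> (index, d=1), (lint, d=1), (scan, d=1), (tag, d=1).
Iteration 2: edges from {index,lint,scan,tag} -> (sign, d=2), (tag, d=2).
Iteration 3: edges from {sign,tag} -> (index, d=3).
Iteration 4: no outgoing edges from {index}; recursion stops.
Total rows emitted: 8.

8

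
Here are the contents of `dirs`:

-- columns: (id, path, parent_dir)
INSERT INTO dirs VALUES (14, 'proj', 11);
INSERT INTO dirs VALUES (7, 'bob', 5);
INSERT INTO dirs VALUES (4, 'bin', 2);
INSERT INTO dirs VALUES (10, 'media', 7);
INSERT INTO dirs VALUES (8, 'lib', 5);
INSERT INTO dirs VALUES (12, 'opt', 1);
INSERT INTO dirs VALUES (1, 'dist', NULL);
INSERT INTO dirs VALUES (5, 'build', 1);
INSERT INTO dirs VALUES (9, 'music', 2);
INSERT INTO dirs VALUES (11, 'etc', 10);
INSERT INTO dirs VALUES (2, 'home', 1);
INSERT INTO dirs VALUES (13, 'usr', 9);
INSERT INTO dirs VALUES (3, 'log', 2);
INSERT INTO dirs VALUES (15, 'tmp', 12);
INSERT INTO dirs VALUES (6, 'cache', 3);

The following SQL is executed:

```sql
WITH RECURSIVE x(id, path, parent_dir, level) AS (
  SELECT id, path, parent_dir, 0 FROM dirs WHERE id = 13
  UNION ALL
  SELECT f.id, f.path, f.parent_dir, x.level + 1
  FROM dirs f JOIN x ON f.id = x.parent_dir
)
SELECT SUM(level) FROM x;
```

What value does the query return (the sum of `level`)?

6

Base: id=13 (usr), parent_dir=9, level 0.
Iteration 1: join on id=9 -> music (id 9, parent_dir=2, level 1).
Iteration 2: join on id=2 -> home (id 2, parent_dir=1, level 2).
Iteration 3: join on id=1 -> dist (id 1, parent_dir=NULL, level 3).
Iteration 4: parent_dir is NULL; no match; recursion stops.
SUM(level) = 0 + 1 + 2 + 3 = 6.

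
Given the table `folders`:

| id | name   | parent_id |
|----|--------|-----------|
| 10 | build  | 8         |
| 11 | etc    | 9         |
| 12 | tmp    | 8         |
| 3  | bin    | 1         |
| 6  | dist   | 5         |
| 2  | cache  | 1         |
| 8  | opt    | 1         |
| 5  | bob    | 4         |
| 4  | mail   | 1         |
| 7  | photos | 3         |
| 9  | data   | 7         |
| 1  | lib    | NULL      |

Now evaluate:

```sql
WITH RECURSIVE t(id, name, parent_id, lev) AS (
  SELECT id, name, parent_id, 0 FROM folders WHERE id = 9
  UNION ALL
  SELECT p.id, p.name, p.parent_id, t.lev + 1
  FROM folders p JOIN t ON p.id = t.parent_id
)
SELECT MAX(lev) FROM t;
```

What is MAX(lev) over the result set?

3

Base: id=9 (data), parent_id=7, lev 0.
Iteration 1: join on id=7 -> photos (id 7, parent_id=3, lev 1).
Iteration 2: join on id=3 -> bin (id 3, parent_id=1, lev 2).
Iteration 3: join on id=1 -> lib (id 1, parent_id=NULL, lev 3).
Iteration 4: parent_id is NULL; no match; recursion stops.
lev values: 0, 1, 2, 3; the maximum is 3.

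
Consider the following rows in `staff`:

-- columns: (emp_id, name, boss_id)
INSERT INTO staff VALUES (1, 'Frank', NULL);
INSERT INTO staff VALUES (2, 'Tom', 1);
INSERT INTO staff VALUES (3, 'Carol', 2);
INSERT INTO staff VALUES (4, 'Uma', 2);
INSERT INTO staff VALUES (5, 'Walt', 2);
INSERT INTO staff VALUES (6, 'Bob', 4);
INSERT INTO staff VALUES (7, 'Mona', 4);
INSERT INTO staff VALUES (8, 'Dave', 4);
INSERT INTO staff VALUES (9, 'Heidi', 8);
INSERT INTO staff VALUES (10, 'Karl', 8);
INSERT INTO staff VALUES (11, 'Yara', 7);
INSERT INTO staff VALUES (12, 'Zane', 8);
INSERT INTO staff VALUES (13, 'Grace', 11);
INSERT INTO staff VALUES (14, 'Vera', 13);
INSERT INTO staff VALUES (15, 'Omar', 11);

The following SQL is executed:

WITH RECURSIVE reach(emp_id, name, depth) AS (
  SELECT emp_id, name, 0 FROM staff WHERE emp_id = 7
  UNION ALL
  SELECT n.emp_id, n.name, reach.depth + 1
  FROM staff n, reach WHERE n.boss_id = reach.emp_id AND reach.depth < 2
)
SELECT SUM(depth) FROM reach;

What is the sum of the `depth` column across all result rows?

Base: emp_id=7 (Mona) at depth 0.
Iteration 1: rows with boss_id in {7} -> Yara (id 11, depth 1).
Iteration 2: rows with boss_id in {11} -> Grace (id 13, depth 2), Omar (id 15, depth 2).
Iteration 3: depth < 2 fails for all current rows; recursion stops.
SUM(depth) = 0 + 1 + 2 + 2 = 5.

5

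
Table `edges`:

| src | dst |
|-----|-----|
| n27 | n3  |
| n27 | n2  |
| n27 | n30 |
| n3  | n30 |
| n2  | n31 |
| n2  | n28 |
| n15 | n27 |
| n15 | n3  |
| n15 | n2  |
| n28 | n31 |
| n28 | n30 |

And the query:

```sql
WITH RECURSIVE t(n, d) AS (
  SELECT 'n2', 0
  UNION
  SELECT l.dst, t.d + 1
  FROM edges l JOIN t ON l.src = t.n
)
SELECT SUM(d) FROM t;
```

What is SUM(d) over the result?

6

Base: (n2, d=0).
Iteration 1: edges from {n2} -> (n28, d=1), (n31, d=1).
Iteration 2: edges from {n28,n31} -> (n30, d=2), (n31, d=2).
Iteration 3: no outgoing edges from {n30,n31}; recursion stops.
SUM(d) = 0 + 1 + 1 + 2 + 2 = 6.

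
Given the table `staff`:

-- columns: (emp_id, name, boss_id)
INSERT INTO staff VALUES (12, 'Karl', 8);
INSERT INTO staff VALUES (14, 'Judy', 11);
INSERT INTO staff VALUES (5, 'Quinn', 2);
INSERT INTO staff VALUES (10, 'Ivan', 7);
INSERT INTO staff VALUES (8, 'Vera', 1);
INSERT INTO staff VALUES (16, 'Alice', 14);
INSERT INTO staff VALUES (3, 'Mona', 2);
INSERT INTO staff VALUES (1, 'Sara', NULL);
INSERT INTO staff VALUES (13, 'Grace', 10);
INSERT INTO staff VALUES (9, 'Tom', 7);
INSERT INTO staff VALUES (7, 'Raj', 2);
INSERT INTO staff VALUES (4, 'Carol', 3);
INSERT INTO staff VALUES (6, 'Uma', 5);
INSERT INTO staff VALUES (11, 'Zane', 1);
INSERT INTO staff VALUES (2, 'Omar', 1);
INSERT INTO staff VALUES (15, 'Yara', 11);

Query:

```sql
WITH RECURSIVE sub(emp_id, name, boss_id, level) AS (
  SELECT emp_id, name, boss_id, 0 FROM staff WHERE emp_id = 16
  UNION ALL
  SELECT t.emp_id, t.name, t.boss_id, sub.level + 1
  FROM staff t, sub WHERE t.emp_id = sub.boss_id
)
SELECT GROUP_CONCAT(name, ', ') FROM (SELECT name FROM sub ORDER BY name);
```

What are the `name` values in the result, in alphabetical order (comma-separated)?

Alice, Judy, Sara, Zane

Base: emp_id=16 (Alice), boss_id=14, level 0.
Iteration 1: join on emp_id=14 -> Judy (id 14, boss_id=11, level 1).
Iteration 2: join on emp_id=11 -> Zane (id 11, boss_id=1, level 2).
Iteration 3: join on emp_id=1 -> Sara (id 1, boss_id=NULL, level 3).
Iteration 4: boss_id is NULL; no match; recursion stops.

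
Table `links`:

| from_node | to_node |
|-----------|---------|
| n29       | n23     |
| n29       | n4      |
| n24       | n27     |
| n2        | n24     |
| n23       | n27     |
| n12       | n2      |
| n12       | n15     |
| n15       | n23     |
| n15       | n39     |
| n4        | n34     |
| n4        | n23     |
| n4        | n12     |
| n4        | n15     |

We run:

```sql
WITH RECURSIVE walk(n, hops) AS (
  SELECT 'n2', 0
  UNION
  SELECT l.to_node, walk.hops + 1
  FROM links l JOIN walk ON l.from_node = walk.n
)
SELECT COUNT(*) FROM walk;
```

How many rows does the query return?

Base: (n2, hops=0).
Iteration 1: edges from {n2} -> (n24, hops=1).
Iteration 2: edges from {n24} -> (n27, hops=2).
Iteration 3: no outgoing edges from {n27}; recursion stops.
Total rows emitted: 3.

3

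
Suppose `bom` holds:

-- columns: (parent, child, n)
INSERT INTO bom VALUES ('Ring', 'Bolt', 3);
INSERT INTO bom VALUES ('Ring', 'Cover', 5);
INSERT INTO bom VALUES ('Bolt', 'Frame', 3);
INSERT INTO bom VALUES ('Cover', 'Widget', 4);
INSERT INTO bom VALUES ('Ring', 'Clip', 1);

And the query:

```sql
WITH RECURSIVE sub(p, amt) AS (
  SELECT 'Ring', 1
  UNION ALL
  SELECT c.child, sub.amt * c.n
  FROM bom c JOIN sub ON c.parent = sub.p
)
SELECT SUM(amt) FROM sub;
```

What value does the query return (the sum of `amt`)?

Base: (Ring, amt=1).
Iteration 1: components of {Ring} -> Bolt = 1*3 = 3, Clip = 1*1 = 1, Cover = 1*5 = 5.
Iteration 2: components of {Bolt,Clip,Cover} -> Frame = 3*3 = 9, Widget = 5*4 = 20.
Iteration 3: no further components; recursion stops.
SUM(amt) = 1 + 3 + 5 + 1 + 9 + 20 = 39.

39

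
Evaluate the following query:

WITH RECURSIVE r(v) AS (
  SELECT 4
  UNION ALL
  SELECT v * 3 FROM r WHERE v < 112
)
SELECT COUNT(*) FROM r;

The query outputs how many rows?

Base: v=4.
Iteration 1: 4 < 112 holds -> v = 4 * 3 = 12.
Iteration 2: 12 < 112 holds -> v = 12 * 3 = 36.
Iteration 3: 36 < 112 holds -> v = 36 * 3 = 108.
Iteration 4: 108 < 112 holds -> v = 108 * 3 = 324.
Iteration 5: 324 < 112 fails; recursion stops.
Total rows emitted: 5.

5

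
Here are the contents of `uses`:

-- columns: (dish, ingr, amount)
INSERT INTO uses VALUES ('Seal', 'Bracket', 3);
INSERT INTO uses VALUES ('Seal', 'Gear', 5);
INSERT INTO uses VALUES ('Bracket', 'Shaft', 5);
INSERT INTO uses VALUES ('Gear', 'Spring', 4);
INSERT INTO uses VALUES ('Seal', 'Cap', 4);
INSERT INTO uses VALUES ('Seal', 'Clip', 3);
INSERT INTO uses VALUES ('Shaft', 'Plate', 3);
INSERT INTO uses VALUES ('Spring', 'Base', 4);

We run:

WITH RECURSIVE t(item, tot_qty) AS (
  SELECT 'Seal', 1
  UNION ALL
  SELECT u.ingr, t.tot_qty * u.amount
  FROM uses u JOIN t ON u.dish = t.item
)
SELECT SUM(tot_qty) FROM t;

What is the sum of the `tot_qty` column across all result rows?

Base: (Seal, tot_qty=1).
Iteration 1: components of {Seal} -> Bracket = 1*3 = 3, Cap = 1*4 = 4, Clip = 1*3 = 3, Gear = 1*5 = 5.
Iteration 2: components of {Bracket,Cap,Clip,Gear} -> Shaft = 3*5 = 15, Spring = 5*4 = 20.
Iteration 3: components of {Shaft,Spring} -> Base = 20*4 = 80, Plate = 15*3 = 45.
Iteration 4: no further components; recursion stops.
SUM(tot_qty) = 1 + 3 + 5 + 4 + 3 + 15 + 20 + 45 + 80 = 176.

176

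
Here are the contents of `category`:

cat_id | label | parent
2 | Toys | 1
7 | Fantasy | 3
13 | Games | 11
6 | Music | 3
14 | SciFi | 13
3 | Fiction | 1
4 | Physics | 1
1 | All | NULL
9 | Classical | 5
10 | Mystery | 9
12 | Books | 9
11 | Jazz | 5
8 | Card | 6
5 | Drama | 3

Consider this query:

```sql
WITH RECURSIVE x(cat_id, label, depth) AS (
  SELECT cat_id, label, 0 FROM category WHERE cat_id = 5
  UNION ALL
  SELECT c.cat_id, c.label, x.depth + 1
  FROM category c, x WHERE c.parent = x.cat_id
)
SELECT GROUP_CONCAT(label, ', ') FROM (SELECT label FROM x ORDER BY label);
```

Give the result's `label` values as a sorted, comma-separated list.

Books, Classical, Drama, Games, Jazz, Mystery, SciFi

Base: cat_id=5 (Drama) at depth 0.
Iteration 1: rows with parent in {5} -> Classical (id 9, depth 1), Jazz (id 11, depth 1).
Iteration 2: rows with parent in {9,11} -> Mystery (id 10, depth 2), Books (id 12, depth 2), Games (id 13, depth 2).
Iteration 3: rows with parent in {10,12,13} -> SciFi (id 14, depth 3).
Iteration 4: no rows with parent in {14}; recursion stops.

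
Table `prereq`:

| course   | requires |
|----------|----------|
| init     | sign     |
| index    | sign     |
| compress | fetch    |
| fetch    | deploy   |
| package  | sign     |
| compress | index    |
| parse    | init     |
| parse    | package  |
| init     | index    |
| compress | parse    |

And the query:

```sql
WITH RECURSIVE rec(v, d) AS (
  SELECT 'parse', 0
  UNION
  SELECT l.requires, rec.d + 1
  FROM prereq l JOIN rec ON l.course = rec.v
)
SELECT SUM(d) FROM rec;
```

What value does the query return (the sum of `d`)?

Base: (parse, d=0).
Iteration 1: edges from {parse} -> (init, d=1), (package, d=1).
Iteration 2: edges from {init,package} -> (index, d=2), (sign, d=2). [UNION drops 1 duplicate row(s)]
Iteration 3: edges from {index,sign} -> (sign, d=3).
Iteration 4: no outgoing edges from {sign}; recursion stops.
SUM(d) = 0 + 1 + 1 + 2 + 2 + 3 = 9.

9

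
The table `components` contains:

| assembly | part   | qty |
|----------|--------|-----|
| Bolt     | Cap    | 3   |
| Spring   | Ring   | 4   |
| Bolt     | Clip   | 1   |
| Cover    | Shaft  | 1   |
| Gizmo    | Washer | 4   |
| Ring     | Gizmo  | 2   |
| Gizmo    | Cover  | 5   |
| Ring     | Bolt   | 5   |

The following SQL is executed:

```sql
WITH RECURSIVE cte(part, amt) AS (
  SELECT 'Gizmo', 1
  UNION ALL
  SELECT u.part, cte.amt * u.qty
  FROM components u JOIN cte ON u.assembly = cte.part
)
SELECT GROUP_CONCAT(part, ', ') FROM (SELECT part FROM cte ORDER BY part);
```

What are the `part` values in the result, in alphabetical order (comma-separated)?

Cover, Gizmo, Shaft, Washer

Base: (Gizmo, amt=1).
Iteration 1: components of {Gizmo} -> Cover = 1*5 = 5, Washer = 1*4 = 4.
Iteration 2: components of {Cover,Washer} -> Shaft = 5*1 = 5.
Iteration 3: no further components; recursion stops.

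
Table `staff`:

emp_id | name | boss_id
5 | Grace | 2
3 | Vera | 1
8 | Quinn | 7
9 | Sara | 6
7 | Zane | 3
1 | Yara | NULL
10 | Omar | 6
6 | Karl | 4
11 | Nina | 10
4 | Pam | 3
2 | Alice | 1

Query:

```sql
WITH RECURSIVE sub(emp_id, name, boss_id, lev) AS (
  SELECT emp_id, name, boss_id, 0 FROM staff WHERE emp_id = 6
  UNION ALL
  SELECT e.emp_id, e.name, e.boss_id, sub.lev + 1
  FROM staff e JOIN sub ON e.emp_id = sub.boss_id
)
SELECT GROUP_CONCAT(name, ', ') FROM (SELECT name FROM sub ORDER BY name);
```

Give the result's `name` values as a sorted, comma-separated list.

Karl, Pam, Vera, Yara

Base: emp_id=6 (Karl), boss_id=4, lev 0.
Iteration 1: join on emp_id=4 -> Pam (id 4, boss_id=3, lev 1).
Iteration 2: join on emp_id=3 -> Vera (id 3, boss_id=1, lev 2).
Iteration 3: join on emp_id=1 -> Yara (id 1, boss_id=NULL, lev 3).
Iteration 4: boss_id is NULL; no match; recursion stops.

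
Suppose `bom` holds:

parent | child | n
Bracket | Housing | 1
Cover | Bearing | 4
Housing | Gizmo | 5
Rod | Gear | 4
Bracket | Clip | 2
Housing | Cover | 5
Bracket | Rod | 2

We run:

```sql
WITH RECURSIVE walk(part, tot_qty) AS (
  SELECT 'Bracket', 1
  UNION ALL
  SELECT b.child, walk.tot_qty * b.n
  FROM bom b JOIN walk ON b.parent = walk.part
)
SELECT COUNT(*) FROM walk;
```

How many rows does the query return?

Base: (Bracket, tot_qty=1).
Iteration 1: components of {Bracket} -> Clip = 1*2 = 2, Housing = 1*1 = 1, Rod = 1*2 = 2.
Iteration 2: components of {Clip,Housing,Rod} -> Cover = 1*5 = 5, Gear = 2*4 = 8, Gizmo = 1*5 = 5.
Iteration 3: components of {Cover,Gear,Gizmo} -> Bearing = 5*4 = 20.
Iteration 4: no further components; recursion stops.
Total rows emitted: 8.

8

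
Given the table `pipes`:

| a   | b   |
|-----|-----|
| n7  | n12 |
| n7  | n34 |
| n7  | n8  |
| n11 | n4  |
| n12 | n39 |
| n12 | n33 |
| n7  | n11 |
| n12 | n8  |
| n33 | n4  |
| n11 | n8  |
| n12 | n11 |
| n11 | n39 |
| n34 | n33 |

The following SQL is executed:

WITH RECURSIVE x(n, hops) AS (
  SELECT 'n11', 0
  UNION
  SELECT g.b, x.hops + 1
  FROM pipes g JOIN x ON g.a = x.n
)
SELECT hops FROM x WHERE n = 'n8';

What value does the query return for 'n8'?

1

Base: (n11, hops=0).
Iteration 1: edges from {n11} -> (n39, hops=1), (n4, hops=1), (n8, hops=1).
Iteration 2: no outgoing edges from {n39,n4,n8}; recursion stops.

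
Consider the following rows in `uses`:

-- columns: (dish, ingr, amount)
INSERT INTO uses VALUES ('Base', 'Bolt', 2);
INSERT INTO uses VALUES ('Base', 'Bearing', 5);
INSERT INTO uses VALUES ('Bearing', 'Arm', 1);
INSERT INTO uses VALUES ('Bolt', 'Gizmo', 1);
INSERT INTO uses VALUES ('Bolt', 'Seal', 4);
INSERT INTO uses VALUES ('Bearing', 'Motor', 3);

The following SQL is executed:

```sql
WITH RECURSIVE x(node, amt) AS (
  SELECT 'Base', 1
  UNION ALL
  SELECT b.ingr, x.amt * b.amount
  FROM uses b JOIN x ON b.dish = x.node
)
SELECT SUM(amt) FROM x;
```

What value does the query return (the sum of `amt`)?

Base: (Base, amt=1).
Iteration 1: components of {Base} -> Bearing = 1*5 = 5, Bolt = 1*2 = 2.
Iteration 2: components of {Bearing,Bolt} -> Arm = 5*1 = 5, Gizmo = 2*1 = 2, Motor = 5*3 = 15, Seal = 2*4 = 8.
Iteration 3: no further components; recursion stops.
SUM(amt) = 1 + 2 + 5 + 2 + 8 + 5 + 15 = 38.

38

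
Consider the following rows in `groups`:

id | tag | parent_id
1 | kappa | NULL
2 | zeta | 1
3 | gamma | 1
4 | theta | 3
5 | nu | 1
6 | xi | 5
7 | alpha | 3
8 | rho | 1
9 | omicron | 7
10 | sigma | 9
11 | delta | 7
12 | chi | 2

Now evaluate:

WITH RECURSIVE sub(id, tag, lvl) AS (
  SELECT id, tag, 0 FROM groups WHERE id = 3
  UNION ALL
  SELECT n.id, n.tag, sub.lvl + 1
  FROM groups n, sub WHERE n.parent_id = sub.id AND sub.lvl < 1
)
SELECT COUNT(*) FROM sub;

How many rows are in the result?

3

Base: id=3 (gamma) at lvl 0.
Iteration 1: rows with parent_id in {3} -> theta (id 4, lvl 1), alpha (id 7, lvl 1).
Iteration 2: lvl < 1 fails for all current rows; recursion stops.
Total rows emitted: 3.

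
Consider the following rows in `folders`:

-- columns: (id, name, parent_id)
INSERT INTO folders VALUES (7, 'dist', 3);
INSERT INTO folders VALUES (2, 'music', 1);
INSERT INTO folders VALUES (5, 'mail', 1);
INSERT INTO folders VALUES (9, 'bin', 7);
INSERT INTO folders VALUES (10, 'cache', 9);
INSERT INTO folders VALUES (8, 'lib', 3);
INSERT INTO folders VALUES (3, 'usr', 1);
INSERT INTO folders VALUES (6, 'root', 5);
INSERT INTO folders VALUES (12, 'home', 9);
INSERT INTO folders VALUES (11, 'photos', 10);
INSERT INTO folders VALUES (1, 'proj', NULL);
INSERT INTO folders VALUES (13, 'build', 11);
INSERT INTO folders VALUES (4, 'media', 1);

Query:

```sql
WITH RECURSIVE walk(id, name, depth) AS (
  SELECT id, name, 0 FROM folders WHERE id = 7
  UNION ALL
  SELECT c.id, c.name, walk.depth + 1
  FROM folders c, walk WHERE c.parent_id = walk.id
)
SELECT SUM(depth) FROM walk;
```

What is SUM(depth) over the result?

12

Base: id=7 (dist) at depth 0.
Iteration 1: rows with parent_id in {7} -> bin (id 9, depth 1).
Iteration 2: rows with parent_id in {9} -> cache (id 10, depth 2), home (id 12, depth 2).
Iteration 3: rows with parent_id in {10,12} -> photos (id 11, depth 3).
Iteration 4: rows with parent_id in {11} -> build (id 13, depth 4).
Iteration 5: no rows with parent_id in {13}; recursion stops.
SUM(depth) = 0 + 1 + 2 + 2 + 3 + 4 = 12.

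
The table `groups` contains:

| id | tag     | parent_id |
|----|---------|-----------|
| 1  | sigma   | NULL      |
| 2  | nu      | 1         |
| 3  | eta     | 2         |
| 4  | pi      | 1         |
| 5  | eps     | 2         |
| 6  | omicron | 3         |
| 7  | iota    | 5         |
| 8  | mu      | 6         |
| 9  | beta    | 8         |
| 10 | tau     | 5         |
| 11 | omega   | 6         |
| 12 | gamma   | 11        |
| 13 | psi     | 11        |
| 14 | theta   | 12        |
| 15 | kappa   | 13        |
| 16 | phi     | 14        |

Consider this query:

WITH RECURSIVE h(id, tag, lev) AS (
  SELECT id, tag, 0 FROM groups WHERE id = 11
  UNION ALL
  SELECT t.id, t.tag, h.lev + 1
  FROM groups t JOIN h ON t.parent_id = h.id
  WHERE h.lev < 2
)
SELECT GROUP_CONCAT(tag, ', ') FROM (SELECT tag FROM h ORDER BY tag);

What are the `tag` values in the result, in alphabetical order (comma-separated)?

Base: id=11 (omega) at lev 0.
Iteration 1: rows with parent_id in {11} -> gamma (id 12, lev 1), psi (id 13, lev 1).
Iteration 2: rows with parent_id in {12,13} -> theta (id 14, lev 2), kappa (id 15, lev 2).
Iteration 3: lev < 2 fails for all current rows; recursion stops.

gamma, kappa, omega, psi, theta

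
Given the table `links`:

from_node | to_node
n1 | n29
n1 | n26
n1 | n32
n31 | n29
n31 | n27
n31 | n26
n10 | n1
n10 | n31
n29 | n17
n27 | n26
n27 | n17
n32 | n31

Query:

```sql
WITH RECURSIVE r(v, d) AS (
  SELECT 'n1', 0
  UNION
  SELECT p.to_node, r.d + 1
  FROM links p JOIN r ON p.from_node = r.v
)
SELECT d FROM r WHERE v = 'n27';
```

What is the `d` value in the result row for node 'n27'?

3

Base: (n1, d=0).
Iteration 1: edges from {n1} -> (n26, d=1), (n29, d=1), (n32, d=1).
Iteration 2: edges from {n26,n29,n32} -> (n17, d=2), (n31, d=2).
Iteration 3: edges from {n17,n31} -> (n26, d=3), (n27, d=3), (n29, d=3).
Iteration 4: edges from {n26,n27,n29} -> (n17, d=4), (n26, d=4). [UNION drops 1 duplicate row(s)]
Iteration 5: no outgoing edges from {n17,n26}; recursion stops.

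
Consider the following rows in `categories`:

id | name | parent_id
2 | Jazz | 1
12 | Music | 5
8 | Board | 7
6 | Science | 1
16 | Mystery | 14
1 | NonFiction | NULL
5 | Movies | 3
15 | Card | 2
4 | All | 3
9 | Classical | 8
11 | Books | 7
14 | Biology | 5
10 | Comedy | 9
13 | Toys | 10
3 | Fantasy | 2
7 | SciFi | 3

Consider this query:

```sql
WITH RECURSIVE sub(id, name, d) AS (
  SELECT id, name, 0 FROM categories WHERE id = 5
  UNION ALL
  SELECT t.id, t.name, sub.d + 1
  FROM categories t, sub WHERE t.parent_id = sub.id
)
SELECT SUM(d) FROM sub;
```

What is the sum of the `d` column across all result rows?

Base: id=5 (Movies) at d 0.
Iteration 1: rows with parent_id in {5} -> Music (id 12, d 1), Biology (id 14, d 1).
Iteration 2: rows with parent_id in {12,14} -> Mystery (id 16, d 2).
Iteration 3: no rows with parent_id in {16}; recursion stops.
SUM(d) = 0 + 1 + 1 + 2 = 4.

4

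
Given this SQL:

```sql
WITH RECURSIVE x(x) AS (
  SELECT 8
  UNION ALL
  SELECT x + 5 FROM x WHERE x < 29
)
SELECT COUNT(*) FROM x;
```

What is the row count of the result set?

6

Base: x=8.
Iteration 1: 8 < 29 holds -> x = 8 + 5 = 13.
Iteration 2: 13 < 29 holds -> x = 13 + 5 = 18.
Iteration 3: 18 < 29 holds -> x = 18 + 5 = 23.
Iteration 4: 23 < 29 holds -> x = 23 + 5 = 28.
Iteration 5: 28 < 29 holds -> x = 28 + 5 = 33.
Iteration 6: 33 < 29 fails; recursion stops.
Total rows emitted: 6.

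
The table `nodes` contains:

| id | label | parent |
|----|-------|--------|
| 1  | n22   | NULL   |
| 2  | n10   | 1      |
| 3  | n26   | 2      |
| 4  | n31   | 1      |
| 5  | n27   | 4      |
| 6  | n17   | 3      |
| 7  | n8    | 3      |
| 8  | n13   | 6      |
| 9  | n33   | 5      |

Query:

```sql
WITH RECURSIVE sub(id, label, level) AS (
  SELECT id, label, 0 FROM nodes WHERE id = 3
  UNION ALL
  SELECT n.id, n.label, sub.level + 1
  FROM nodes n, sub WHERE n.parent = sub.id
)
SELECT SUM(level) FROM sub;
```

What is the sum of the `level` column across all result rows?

Base: id=3 (n26) at level 0.
Iteration 1: rows with parent in {3} -> n17 (id 6, level 1), n8 (id 7, level 1).
Iteration 2: rows with parent in {6,7} -> n13 (id 8, level 2).
Iteration 3: no rows with parent in {8}; recursion stops.
SUM(level) = 0 + 1 + 1 + 2 = 4.

4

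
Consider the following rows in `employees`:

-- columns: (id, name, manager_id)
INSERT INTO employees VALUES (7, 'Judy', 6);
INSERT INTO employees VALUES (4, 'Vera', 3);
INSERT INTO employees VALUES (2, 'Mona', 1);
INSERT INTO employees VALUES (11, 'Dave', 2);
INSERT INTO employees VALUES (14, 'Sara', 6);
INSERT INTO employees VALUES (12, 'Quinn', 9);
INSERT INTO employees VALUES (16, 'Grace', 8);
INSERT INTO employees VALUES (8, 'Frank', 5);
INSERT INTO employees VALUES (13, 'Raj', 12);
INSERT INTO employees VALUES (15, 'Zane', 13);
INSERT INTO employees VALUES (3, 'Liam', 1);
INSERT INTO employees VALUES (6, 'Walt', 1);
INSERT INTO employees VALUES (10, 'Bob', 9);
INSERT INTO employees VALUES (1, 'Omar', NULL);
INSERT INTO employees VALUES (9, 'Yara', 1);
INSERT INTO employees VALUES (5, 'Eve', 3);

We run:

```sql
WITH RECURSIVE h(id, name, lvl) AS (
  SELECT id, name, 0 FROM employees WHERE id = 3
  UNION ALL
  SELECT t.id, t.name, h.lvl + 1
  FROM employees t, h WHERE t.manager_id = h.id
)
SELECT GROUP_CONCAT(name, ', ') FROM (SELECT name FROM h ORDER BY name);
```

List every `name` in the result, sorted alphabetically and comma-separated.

Base: id=3 (Liam) at lvl 0.
Iteration 1: rows with manager_id in {3} -> Vera (id 4, lvl 1), Eve (id 5, lvl 1).
Iteration 2: rows with manager_id in {4,5} -> Frank (id 8, lvl 2).
Iteration 3: rows with manager_id in {8} -> Grace (id 16, lvl 3).
Iteration 4: no rows with manager_id in {16}; recursion stops.

Eve, Frank, Grace, Liam, Vera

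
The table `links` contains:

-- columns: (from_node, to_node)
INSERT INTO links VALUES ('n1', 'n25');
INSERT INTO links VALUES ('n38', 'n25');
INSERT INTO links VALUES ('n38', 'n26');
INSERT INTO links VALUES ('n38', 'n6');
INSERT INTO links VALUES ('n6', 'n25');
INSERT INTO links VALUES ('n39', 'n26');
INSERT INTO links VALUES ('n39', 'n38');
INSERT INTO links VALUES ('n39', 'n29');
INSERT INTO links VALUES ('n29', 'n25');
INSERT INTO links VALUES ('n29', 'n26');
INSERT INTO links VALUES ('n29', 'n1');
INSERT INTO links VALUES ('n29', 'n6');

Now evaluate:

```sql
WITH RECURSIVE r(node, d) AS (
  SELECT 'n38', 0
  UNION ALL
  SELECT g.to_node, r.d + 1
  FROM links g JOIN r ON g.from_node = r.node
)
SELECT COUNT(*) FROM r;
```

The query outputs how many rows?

Base: (n38, d=0).
Iteration 1: edges from {n38} -> (n25, d=1), (n26, d=1), (n6, d=1).
Iteration 2: edges from {n25,n26,n6} -> (n25, d=2).
Iteration 3: no outgoing edges from {n25}; recursion stops.
Total rows emitted: 5.

5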